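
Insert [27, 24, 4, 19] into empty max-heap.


Insert 27: [27]
Insert 24: [27, 24]
Insert 4: [27, 24, 4]
Insert 19: [27, 24, 4, 19]

Final heap: [27, 24, 4, 19]


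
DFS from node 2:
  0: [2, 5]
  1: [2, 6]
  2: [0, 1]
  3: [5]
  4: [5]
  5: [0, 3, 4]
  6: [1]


Visit 2, push [1, 0]
Visit 0, push [5]
Visit 5, push [4, 3]
Visit 3, push []
Visit 4, push []
Visit 1, push [6]
Visit 6, push []

DFS order: [2, 0, 5, 3, 4, 1, 6]


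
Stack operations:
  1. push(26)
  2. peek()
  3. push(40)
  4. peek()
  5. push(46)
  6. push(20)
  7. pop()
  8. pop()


push(26) -> [26]
peek()->26
push(40) -> [26, 40]
peek()->40
push(46) -> [26, 40, 46]
push(20) -> [26, 40, 46, 20]
pop()->20, [26, 40, 46]
pop()->46, [26, 40]

Final stack: [26, 40]


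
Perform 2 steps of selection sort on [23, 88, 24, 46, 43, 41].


Initial: [23, 88, 24, 46, 43, 41]
Step 1: min=23 at 0
  Swap: [23, 88, 24, 46, 43, 41]
Step 2: min=24 at 2
  Swap: [23, 24, 88, 46, 43, 41]

After 2 steps: [23, 24, 88, 46, 43, 41]


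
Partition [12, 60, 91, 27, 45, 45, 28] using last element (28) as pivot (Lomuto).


Pivot: 28
  12 <= 28: advance i (no swap)
  27 <= 28: swap -> [12, 27, 91, 60, 45, 45, 28]
Place pivot at 2: [12, 27, 28, 60, 45, 45, 91]

Partitioned: [12, 27, 28, 60, 45, 45, 91]


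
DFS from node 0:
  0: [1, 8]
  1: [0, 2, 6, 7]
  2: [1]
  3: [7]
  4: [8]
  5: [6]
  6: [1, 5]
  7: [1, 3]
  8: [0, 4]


Visit 0, push [8, 1]
Visit 1, push [7, 6, 2]
Visit 2, push []
Visit 6, push [5]
Visit 5, push []
Visit 7, push [3]
Visit 3, push []
Visit 8, push [4]
Visit 4, push []

DFS order: [0, 1, 2, 6, 5, 7, 3, 8, 4]


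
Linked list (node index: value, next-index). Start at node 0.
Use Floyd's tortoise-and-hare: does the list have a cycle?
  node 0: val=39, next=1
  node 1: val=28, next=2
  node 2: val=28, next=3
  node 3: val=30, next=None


Floyd's tortoise (slow, +1) and hare (fast, +2):
  init: slow=0, fast=0
  step 1: slow=1, fast=2
  step 2: fast 2->3->None, no cycle

Cycle: no


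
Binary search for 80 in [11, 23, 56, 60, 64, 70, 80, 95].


Step 1: lo=0, hi=7, mid=3, val=60
Step 2: lo=4, hi=7, mid=5, val=70
Step 3: lo=6, hi=7, mid=6, val=80

Found at index 6


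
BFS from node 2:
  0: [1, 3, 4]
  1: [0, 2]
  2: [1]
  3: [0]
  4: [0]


Visit 2, enqueue [1]
Visit 1, enqueue [0]
Visit 0, enqueue [3, 4]
Visit 3, enqueue []
Visit 4, enqueue []

BFS order: [2, 1, 0, 3, 4]


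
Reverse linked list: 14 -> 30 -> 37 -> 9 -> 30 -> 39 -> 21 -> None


Step 1: curr=14, set curr.next=prev(None) | reversed so far: 14
Step 2: curr=30, set curr.next=prev(14) | reversed so far: 30 -> 14
Step 3: curr=37, set curr.next=prev(30) | reversed so far: 37 -> 30 -> 14
Step 4: curr=9, set curr.next=prev(37) | reversed so far: 9 -> 37 -> 30 -> 14
Step 5: curr=30, set curr.next=prev(9) | reversed so far: 30 -> 9 -> 37 -> 30 -> 14
Step 6: curr=39, set curr.next=prev(30) | reversed so far: 39 -> 30 -> 9 -> 37 -> 30 -> 14
Step 7: curr=21, set curr.next=prev(39) | reversed so far: 21 -> 39 -> 30 -> 9 -> 37 -> 30 -> 14

21 -> 39 -> 30 -> 9 -> 37 -> 30 -> 14 -> None


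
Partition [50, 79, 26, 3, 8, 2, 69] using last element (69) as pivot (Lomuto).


Pivot: 69
  50 <= 69: advance i (no swap)
  26 <= 69: swap -> [50, 26, 79, 3, 8, 2, 69]
  3 <= 69: swap -> [50, 26, 3, 79, 8, 2, 69]
  8 <= 69: swap -> [50, 26, 3, 8, 79, 2, 69]
  2 <= 69: swap -> [50, 26, 3, 8, 2, 79, 69]
Place pivot at 5: [50, 26, 3, 8, 2, 69, 79]

Partitioned: [50, 26, 3, 8, 2, 69, 79]


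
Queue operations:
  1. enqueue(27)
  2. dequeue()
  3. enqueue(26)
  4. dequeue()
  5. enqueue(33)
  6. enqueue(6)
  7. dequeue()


enqueue(27) -> [27]
dequeue()->27, []
enqueue(26) -> [26]
dequeue()->26, []
enqueue(33) -> [33]
enqueue(6) -> [33, 6]
dequeue()->33, [6]

Final queue: [6]


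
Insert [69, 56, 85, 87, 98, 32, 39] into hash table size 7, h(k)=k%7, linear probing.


Insert 69: h=6 -> slot 6
Insert 56: h=0 -> slot 0
Insert 85: h=1 -> slot 1
Insert 87: h=3 -> slot 3
Insert 98: h=0, 2 probes -> slot 2
Insert 32: h=4 -> slot 4
Insert 39: h=4, 1 probes -> slot 5

Table: [56, 85, 98, 87, 32, 39, 69]


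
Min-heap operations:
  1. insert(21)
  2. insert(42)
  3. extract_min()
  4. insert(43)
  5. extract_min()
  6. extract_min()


insert(21) -> [21]
insert(42) -> [21, 42]
extract_min()->21, [42]
insert(43) -> [42, 43]
extract_min()->42, [43]
extract_min()->43, []

Final heap: []


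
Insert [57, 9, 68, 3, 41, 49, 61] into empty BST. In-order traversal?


Insert 57: root
Insert 9: L from 57
Insert 68: R from 57
Insert 3: L from 57 -> L from 9
Insert 41: L from 57 -> R from 9
Insert 49: L from 57 -> R from 9 -> R from 41
Insert 61: R from 57 -> L from 68

In-order: [3, 9, 41, 49, 57, 61, 68]


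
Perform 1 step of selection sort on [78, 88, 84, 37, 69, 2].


Initial: [78, 88, 84, 37, 69, 2]
Step 1: min=2 at 5
  Swap: [2, 88, 84, 37, 69, 78]

After 1 step: [2, 88, 84, 37, 69, 78]


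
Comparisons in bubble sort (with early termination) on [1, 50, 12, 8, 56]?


Algorithm: bubble sort (with early termination)
Input: [1, 50, 12, 8, 56]
Sorted: [1, 8, 12, 50, 56]

9


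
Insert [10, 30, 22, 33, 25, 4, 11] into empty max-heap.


Insert 10: [10]
Insert 30: [30, 10]
Insert 22: [30, 10, 22]
Insert 33: [33, 30, 22, 10]
Insert 25: [33, 30, 22, 10, 25]
Insert 4: [33, 30, 22, 10, 25, 4]
Insert 11: [33, 30, 22, 10, 25, 4, 11]

Final heap: [33, 30, 22, 10, 25, 4, 11]


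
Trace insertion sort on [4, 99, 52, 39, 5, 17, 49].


Initial: [4, 99, 52, 39, 5, 17, 49]
Insert 99: [4, 99, 52, 39, 5, 17, 49]
Insert 52: [4, 52, 99, 39, 5, 17, 49]
Insert 39: [4, 39, 52, 99, 5, 17, 49]
Insert 5: [4, 5, 39, 52, 99, 17, 49]
Insert 17: [4, 5, 17, 39, 52, 99, 49]
Insert 49: [4, 5, 17, 39, 49, 52, 99]

Sorted: [4, 5, 17, 39, 49, 52, 99]


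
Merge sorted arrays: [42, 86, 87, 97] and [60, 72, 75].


Take 42 from A
Take 60 from B
Take 72 from B
Take 75 from B

Merged: [42, 60, 72, 75, 86, 87, 97]


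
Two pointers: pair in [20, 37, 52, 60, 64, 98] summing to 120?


lo=0(20)+hi=5(98)=118
lo=1(37)+hi=5(98)=135
lo=1(37)+hi=4(64)=101
lo=2(52)+hi=4(64)=116
lo=3(60)+hi=4(64)=124

No pair found


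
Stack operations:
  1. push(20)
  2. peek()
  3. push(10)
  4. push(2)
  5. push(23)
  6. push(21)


push(20) -> [20]
peek()->20
push(10) -> [20, 10]
push(2) -> [20, 10, 2]
push(23) -> [20, 10, 2, 23]
push(21) -> [20, 10, 2, 23, 21]

Final stack: [20, 10, 2, 23, 21]


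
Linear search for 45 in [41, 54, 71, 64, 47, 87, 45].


i=0: 41!=45
i=1: 54!=45
i=2: 71!=45
i=3: 64!=45
i=4: 47!=45
i=5: 87!=45
i=6: 45==45 found!

Found at 6, 7 comps


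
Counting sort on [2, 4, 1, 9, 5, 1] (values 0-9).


Input: [2, 4, 1, 9, 5, 1]
Counts: [0, 2, 1, 0, 1, 1, 0, 0, 0, 1]

Sorted: [1, 1, 2, 4, 5, 9]


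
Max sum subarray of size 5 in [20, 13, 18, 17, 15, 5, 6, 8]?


[0:5]: 83
[1:6]: 68
[2:7]: 61
[3:8]: 51

Max: 83 at [0:5]


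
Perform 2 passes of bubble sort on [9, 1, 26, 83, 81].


Initial: [9, 1, 26, 83, 81]
Pass 1: [1, 9, 26, 81, 83] (2 swaps)
Pass 2: [1, 9, 26, 81, 83] (0 swaps)

After 2 passes: [1, 9, 26, 81, 83]


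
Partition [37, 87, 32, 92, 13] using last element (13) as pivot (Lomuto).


Pivot: 13
Place pivot at 0: [13, 87, 32, 92, 37]

Partitioned: [13, 87, 32, 92, 37]


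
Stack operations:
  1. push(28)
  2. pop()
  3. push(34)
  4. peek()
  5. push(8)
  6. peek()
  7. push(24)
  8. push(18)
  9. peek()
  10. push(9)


push(28) -> [28]
pop()->28, []
push(34) -> [34]
peek()->34
push(8) -> [34, 8]
peek()->8
push(24) -> [34, 8, 24]
push(18) -> [34, 8, 24, 18]
peek()->18
push(9) -> [34, 8, 24, 18, 9]

Final stack: [34, 8, 24, 18, 9]


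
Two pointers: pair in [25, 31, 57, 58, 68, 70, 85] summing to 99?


lo=0(25)+hi=6(85)=110
lo=0(25)+hi=5(70)=95
lo=1(31)+hi=5(70)=101
lo=1(31)+hi=4(68)=99

Yes: 31+68=99


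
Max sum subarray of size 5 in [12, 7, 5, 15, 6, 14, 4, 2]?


[0:5]: 45
[1:6]: 47
[2:7]: 44
[3:8]: 41

Max: 47 at [1:6]


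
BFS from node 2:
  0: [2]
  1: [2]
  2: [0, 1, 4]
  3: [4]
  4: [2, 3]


Visit 2, enqueue [0, 1, 4]
Visit 0, enqueue []
Visit 1, enqueue []
Visit 4, enqueue [3]
Visit 3, enqueue []

BFS order: [2, 0, 1, 4, 3]


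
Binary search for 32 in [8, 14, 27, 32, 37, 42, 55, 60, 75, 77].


Step 1: lo=0, hi=9, mid=4, val=37
Step 2: lo=0, hi=3, mid=1, val=14
Step 3: lo=2, hi=3, mid=2, val=27
Step 4: lo=3, hi=3, mid=3, val=32

Found at index 3


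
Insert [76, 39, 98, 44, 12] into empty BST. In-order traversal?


Insert 76: root
Insert 39: L from 76
Insert 98: R from 76
Insert 44: L from 76 -> R from 39
Insert 12: L from 76 -> L from 39

In-order: [12, 39, 44, 76, 98]


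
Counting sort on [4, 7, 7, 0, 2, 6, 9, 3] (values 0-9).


Input: [4, 7, 7, 0, 2, 6, 9, 3]
Counts: [1, 0, 1, 1, 1, 0, 1, 2, 0, 1]

Sorted: [0, 2, 3, 4, 6, 7, 7, 9]


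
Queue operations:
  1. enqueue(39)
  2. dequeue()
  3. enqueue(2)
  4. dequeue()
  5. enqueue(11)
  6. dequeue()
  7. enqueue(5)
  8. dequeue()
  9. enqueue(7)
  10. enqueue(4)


enqueue(39) -> [39]
dequeue()->39, []
enqueue(2) -> [2]
dequeue()->2, []
enqueue(11) -> [11]
dequeue()->11, []
enqueue(5) -> [5]
dequeue()->5, []
enqueue(7) -> [7]
enqueue(4) -> [7, 4]

Final queue: [7, 4]


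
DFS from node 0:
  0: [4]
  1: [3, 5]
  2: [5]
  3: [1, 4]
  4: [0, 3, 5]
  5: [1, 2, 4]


Visit 0, push [4]
Visit 4, push [5, 3]
Visit 3, push [1]
Visit 1, push [5]
Visit 5, push [2]
Visit 2, push []

DFS order: [0, 4, 3, 1, 5, 2]


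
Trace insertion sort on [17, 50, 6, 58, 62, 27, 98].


Initial: [17, 50, 6, 58, 62, 27, 98]
Insert 50: [17, 50, 6, 58, 62, 27, 98]
Insert 6: [6, 17, 50, 58, 62, 27, 98]
Insert 58: [6, 17, 50, 58, 62, 27, 98]
Insert 62: [6, 17, 50, 58, 62, 27, 98]
Insert 27: [6, 17, 27, 50, 58, 62, 98]
Insert 98: [6, 17, 27, 50, 58, 62, 98]

Sorted: [6, 17, 27, 50, 58, 62, 98]


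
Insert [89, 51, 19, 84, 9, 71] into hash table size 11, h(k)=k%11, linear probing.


Insert 89: h=1 -> slot 1
Insert 51: h=7 -> slot 7
Insert 19: h=8 -> slot 8
Insert 84: h=7, 2 probes -> slot 9
Insert 9: h=9, 1 probes -> slot 10
Insert 71: h=5 -> slot 5

Table: [None, 89, None, None, None, 71, None, 51, 19, 84, 9]


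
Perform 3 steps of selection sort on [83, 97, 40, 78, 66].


Initial: [83, 97, 40, 78, 66]
Step 1: min=40 at 2
  Swap: [40, 97, 83, 78, 66]
Step 2: min=66 at 4
  Swap: [40, 66, 83, 78, 97]
Step 3: min=78 at 3
  Swap: [40, 66, 78, 83, 97]

After 3 steps: [40, 66, 78, 83, 97]


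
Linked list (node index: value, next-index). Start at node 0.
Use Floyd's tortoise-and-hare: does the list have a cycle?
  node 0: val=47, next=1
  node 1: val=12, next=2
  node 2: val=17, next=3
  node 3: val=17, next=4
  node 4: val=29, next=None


Floyd's tortoise (slow, +1) and hare (fast, +2):
  init: slow=0, fast=0
  step 1: slow=1, fast=2
  step 2: slow=2, fast=4
  step 3: fast -> None, no cycle

Cycle: no


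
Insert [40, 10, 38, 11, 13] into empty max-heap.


Insert 40: [40]
Insert 10: [40, 10]
Insert 38: [40, 10, 38]
Insert 11: [40, 11, 38, 10]
Insert 13: [40, 13, 38, 10, 11]

Final heap: [40, 13, 38, 10, 11]


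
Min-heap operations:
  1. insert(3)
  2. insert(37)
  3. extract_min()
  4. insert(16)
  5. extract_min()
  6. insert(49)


insert(3) -> [3]
insert(37) -> [3, 37]
extract_min()->3, [37]
insert(16) -> [16, 37]
extract_min()->16, [37]
insert(49) -> [37, 49]

Final heap: [37, 49]


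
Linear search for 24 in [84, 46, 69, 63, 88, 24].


i=0: 84!=24
i=1: 46!=24
i=2: 69!=24
i=3: 63!=24
i=4: 88!=24
i=5: 24==24 found!

Found at 5, 6 comps


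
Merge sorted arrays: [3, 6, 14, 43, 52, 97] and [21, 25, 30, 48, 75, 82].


Take 3 from A
Take 6 from A
Take 14 from A
Take 21 from B
Take 25 from B
Take 30 from B
Take 43 from A
Take 48 from B
Take 52 from A
Take 75 from B
Take 82 from B

Merged: [3, 6, 14, 21, 25, 30, 43, 48, 52, 75, 82, 97]


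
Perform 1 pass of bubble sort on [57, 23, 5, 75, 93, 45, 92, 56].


Initial: [57, 23, 5, 75, 93, 45, 92, 56]
Pass 1: [23, 5, 57, 75, 45, 92, 56, 93] (5 swaps)

After 1 pass: [23, 5, 57, 75, 45, 92, 56, 93]


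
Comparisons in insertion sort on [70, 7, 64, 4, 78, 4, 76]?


Algorithm: insertion sort
Input: [70, 7, 64, 4, 78, 4, 76]
Sorted: [4, 4, 7, 64, 70, 76, 78]

14


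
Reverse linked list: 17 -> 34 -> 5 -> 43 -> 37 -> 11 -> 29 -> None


Step 1: curr=17, set curr.next=prev(None) | reversed so far: 17
Step 2: curr=34, set curr.next=prev(17) | reversed so far: 34 -> 17
Step 3: curr=5, set curr.next=prev(34) | reversed so far: 5 -> 34 -> 17
Step 4: curr=43, set curr.next=prev(5) | reversed so far: 43 -> 5 -> 34 -> 17
Step 5: curr=37, set curr.next=prev(43) | reversed so far: 37 -> 43 -> 5 -> 34 -> 17
Step 6: curr=11, set curr.next=prev(37) | reversed so far: 11 -> 37 -> 43 -> 5 -> 34 -> 17
Step 7: curr=29, set curr.next=prev(11) | reversed so far: 29 -> 11 -> 37 -> 43 -> 5 -> 34 -> 17

29 -> 11 -> 37 -> 43 -> 5 -> 34 -> 17 -> None


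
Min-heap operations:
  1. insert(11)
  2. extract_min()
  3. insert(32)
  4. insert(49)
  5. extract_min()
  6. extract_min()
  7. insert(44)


insert(11) -> [11]
extract_min()->11, []
insert(32) -> [32]
insert(49) -> [32, 49]
extract_min()->32, [49]
extract_min()->49, []
insert(44) -> [44]

Final heap: [44]


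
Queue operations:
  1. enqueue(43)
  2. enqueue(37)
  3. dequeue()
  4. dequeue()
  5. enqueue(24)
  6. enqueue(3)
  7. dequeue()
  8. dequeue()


enqueue(43) -> [43]
enqueue(37) -> [43, 37]
dequeue()->43, [37]
dequeue()->37, []
enqueue(24) -> [24]
enqueue(3) -> [24, 3]
dequeue()->24, [3]
dequeue()->3, []

Final queue: []


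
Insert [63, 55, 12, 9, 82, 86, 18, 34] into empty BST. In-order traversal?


Insert 63: root
Insert 55: L from 63
Insert 12: L from 63 -> L from 55
Insert 9: L from 63 -> L from 55 -> L from 12
Insert 82: R from 63
Insert 86: R from 63 -> R from 82
Insert 18: L from 63 -> L from 55 -> R from 12
Insert 34: L from 63 -> L from 55 -> R from 12 -> R from 18

In-order: [9, 12, 18, 34, 55, 63, 82, 86]


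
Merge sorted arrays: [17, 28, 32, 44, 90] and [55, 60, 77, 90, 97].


Take 17 from A
Take 28 from A
Take 32 from A
Take 44 from A
Take 55 from B
Take 60 from B
Take 77 from B
Take 90 from A

Merged: [17, 28, 32, 44, 55, 60, 77, 90, 90, 97]


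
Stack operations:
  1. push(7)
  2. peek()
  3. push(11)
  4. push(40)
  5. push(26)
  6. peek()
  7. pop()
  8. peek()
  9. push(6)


push(7) -> [7]
peek()->7
push(11) -> [7, 11]
push(40) -> [7, 11, 40]
push(26) -> [7, 11, 40, 26]
peek()->26
pop()->26, [7, 11, 40]
peek()->40
push(6) -> [7, 11, 40, 6]

Final stack: [7, 11, 40, 6]


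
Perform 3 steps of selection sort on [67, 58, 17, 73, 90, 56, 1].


Initial: [67, 58, 17, 73, 90, 56, 1]
Step 1: min=1 at 6
  Swap: [1, 58, 17, 73, 90, 56, 67]
Step 2: min=17 at 2
  Swap: [1, 17, 58, 73, 90, 56, 67]
Step 3: min=56 at 5
  Swap: [1, 17, 56, 73, 90, 58, 67]

After 3 steps: [1, 17, 56, 73, 90, 58, 67]


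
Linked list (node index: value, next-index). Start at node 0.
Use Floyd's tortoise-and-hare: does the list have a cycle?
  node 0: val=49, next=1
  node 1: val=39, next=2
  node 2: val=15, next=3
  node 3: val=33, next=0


Floyd's tortoise (slow, +1) and hare (fast, +2):
  init: slow=0, fast=0
  step 1: slow=1, fast=2
  step 2: slow=2, fast=0
  step 3: slow=3, fast=2
  step 4: slow=0, fast=0
  slow == fast at node 0: cycle detected

Cycle: yes


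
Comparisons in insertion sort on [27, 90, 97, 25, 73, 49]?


Algorithm: insertion sort
Input: [27, 90, 97, 25, 73, 49]
Sorted: [25, 27, 49, 73, 90, 97]

12


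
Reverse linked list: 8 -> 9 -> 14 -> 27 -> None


Step 1: curr=8, set curr.next=prev(None) | reversed so far: 8
Step 2: curr=9, set curr.next=prev(8) | reversed so far: 9 -> 8
Step 3: curr=14, set curr.next=prev(9) | reversed so far: 14 -> 9 -> 8
Step 4: curr=27, set curr.next=prev(14) | reversed so far: 27 -> 14 -> 9 -> 8

27 -> 14 -> 9 -> 8 -> None


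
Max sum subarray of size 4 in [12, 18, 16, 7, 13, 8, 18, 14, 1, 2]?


[0:4]: 53
[1:5]: 54
[2:6]: 44
[3:7]: 46
[4:8]: 53
[5:9]: 41
[6:10]: 35

Max: 54 at [1:5]


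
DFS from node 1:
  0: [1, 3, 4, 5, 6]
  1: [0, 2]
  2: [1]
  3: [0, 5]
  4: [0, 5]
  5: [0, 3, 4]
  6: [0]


Visit 1, push [2, 0]
Visit 0, push [6, 5, 4, 3]
Visit 3, push [5]
Visit 5, push [4]
Visit 4, push []
Visit 6, push []
Visit 2, push []

DFS order: [1, 0, 3, 5, 4, 6, 2]


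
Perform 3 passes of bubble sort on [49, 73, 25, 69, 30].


Initial: [49, 73, 25, 69, 30]
Pass 1: [49, 25, 69, 30, 73] (3 swaps)
Pass 2: [25, 49, 30, 69, 73] (2 swaps)
Pass 3: [25, 30, 49, 69, 73] (1 swaps)

After 3 passes: [25, 30, 49, 69, 73]


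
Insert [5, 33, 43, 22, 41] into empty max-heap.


Insert 5: [5]
Insert 33: [33, 5]
Insert 43: [43, 5, 33]
Insert 22: [43, 22, 33, 5]
Insert 41: [43, 41, 33, 5, 22]

Final heap: [43, 41, 33, 5, 22]


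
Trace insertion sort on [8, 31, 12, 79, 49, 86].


Initial: [8, 31, 12, 79, 49, 86]
Insert 31: [8, 31, 12, 79, 49, 86]
Insert 12: [8, 12, 31, 79, 49, 86]
Insert 79: [8, 12, 31, 79, 49, 86]
Insert 49: [8, 12, 31, 49, 79, 86]
Insert 86: [8, 12, 31, 49, 79, 86]

Sorted: [8, 12, 31, 49, 79, 86]


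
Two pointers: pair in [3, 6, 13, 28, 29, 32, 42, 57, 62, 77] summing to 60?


lo=0(3)+hi=9(77)=80
lo=0(3)+hi=8(62)=65
lo=0(3)+hi=7(57)=60

Yes: 3+57=60


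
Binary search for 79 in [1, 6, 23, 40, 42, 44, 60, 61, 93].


Step 1: lo=0, hi=8, mid=4, val=42
Step 2: lo=5, hi=8, mid=6, val=60
Step 3: lo=7, hi=8, mid=7, val=61
Step 4: lo=8, hi=8, mid=8, val=93

Not found


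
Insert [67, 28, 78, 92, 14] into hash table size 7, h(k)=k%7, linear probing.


Insert 67: h=4 -> slot 4
Insert 28: h=0 -> slot 0
Insert 78: h=1 -> slot 1
Insert 92: h=1, 1 probes -> slot 2
Insert 14: h=0, 3 probes -> slot 3

Table: [28, 78, 92, 14, 67, None, None]


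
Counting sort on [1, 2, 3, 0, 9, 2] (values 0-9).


Input: [1, 2, 3, 0, 9, 2]
Counts: [1, 1, 2, 1, 0, 0, 0, 0, 0, 1]

Sorted: [0, 1, 2, 2, 3, 9]


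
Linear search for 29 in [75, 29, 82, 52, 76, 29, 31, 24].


i=0: 75!=29
i=1: 29==29 found!

Found at 1, 2 comps


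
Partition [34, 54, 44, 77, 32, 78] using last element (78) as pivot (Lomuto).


Pivot: 78
  34 <= 78: advance i (no swap)
  54 <= 78: advance i (no swap)
  44 <= 78: advance i (no swap)
  77 <= 78: advance i (no swap)
  32 <= 78: advance i (no swap)
Place pivot at 5: [34, 54, 44, 77, 32, 78]

Partitioned: [34, 54, 44, 77, 32, 78]


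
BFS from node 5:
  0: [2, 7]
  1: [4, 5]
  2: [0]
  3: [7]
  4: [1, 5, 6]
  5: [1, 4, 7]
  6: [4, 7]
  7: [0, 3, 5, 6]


Visit 5, enqueue [1, 4, 7]
Visit 1, enqueue []
Visit 4, enqueue [6]
Visit 7, enqueue [0, 3]
Visit 6, enqueue []
Visit 0, enqueue [2]
Visit 3, enqueue []
Visit 2, enqueue []

BFS order: [5, 1, 4, 7, 6, 0, 3, 2]


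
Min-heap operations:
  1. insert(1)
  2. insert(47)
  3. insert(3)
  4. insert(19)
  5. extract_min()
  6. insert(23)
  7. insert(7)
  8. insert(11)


insert(1) -> [1]
insert(47) -> [1, 47]
insert(3) -> [1, 47, 3]
insert(19) -> [1, 19, 3, 47]
extract_min()->1, [3, 19, 47]
insert(23) -> [3, 19, 47, 23]
insert(7) -> [3, 7, 47, 23, 19]
insert(11) -> [3, 7, 11, 23, 19, 47]

Final heap: [3, 7, 11, 23, 19, 47]


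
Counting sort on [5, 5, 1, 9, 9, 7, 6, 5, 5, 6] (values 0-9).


Input: [5, 5, 1, 9, 9, 7, 6, 5, 5, 6]
Counts: [0, 1, 0, 0, 0, 4, 2, 1, 0, 2]

Sorted: [1, 5, 5, 5, 5, 6, 6, 7, 9, 9]


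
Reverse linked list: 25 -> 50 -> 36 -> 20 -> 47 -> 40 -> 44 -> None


Step 1: curr=25, set curr.next=prev(None) | reversed so far: 25
Step 2: curr=50, set curr.next=prev(25) | reversed so far: 50 -> 25
Step 3: curr=36, set curr.next=prev(50) | reversed so far: 36 -> 50 -> 25
Step 4: curr=20, set curr.next=prev(36) | reversed so far: 20 -> 36 -> 50 -> 25
Step 5: curr=47, set curr.next=prev(20) | reversed so far: 47 -> 20 -> 36 -> 50 -> 25
Step 6: curr=40, set curr.next=prev(47) | reversed so far: 40 -> 47 -> 20 -> 36 -> 50 -> 25
Step 7: curr=44, set curr.next=prev(40) | reversed so far: 44 -> 40 -> 47 -> 20 -> 36 -> 50 -> 25

44 -> 40 -> 47 -> 20 -> 36 -> 50 -> 25 -> None


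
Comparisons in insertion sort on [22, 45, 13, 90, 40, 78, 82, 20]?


Algorithm: insertion sort
Input: [22, 45, 13, 90, 40, 78, 82, 20]
Sorted: [13, 20, 22, 40, 45, 78, 82, 90]

18


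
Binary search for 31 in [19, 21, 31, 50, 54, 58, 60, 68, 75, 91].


Step 1: lo=0, hi=9, mid=4, val=54
Step 2: lo=0, hi=3, mid=1, val=21
Step 3: lo=2, hi=3, mid=2, val=31

Found at index 2


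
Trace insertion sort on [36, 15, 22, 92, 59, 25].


Initial: [36, 15, 22, 92, 59, 25]
Insert 15: [15, 36, 22, 92, 59, 25]
Insert 22: [15, 22, 36, 92, 59, 25]
Insert 92: [15, 22, 36, 92, 59, 25]
Insert 59: [15, 22, 36, 59, 92, 25]
Insert 25: [15, 22, 25, 36, 59, 92]

Sorted: [15, 22, 25, 36, 59, 92]


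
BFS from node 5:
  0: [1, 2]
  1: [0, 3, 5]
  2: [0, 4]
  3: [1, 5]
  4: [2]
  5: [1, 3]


Visit 5, enqueue [1, 3]
Visit 1, enqueue [0]
Visit 3, enqueue []
Visit 0, enqueue [2]
Visit 2, enqueue [4]
Visit 4, enqueue []

BFS order: [5, 1, 3, 0, 2, 4]


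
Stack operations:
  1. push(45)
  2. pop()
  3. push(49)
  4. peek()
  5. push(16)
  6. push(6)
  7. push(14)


push(45) -> [45]
pop()->45, []
push(49) -> [49]
peek()->49
push(16) -> [49, 16]
push(6) -> [49, 16, 6]
push(14) -> [49, 16, 6, 14]

Final stack: [49, 16, 6, 14]


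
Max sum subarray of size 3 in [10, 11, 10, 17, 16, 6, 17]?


[0:3]: 31
[1:4]: 38
[2:5]: 43
[3:6]: 39
[4:7]: 39

Max: 43 at [2:5]


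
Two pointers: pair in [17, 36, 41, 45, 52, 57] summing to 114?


lo=0(17)+hi=5(57)=74
lo=1(36)+hi=5(57)=93
lo=2(41)+hi=5(57)=98
lo=3(45)+hi=5(57)=102
lo=4(52)+hi=5(57)=109

No pair found


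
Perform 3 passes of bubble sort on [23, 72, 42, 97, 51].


Initial: [23, 72, 42, 97, 51]
Pass 1: [23, 42, 72, 51, 97] (2 swaps)
Pass 2: [23, 42, 51, 72, 97] (1 swaps)
Pass 3: [23, 42, 51, 72, 97] (0 swaps)

After 3 passes: [23, 42, 51, 72, 97]


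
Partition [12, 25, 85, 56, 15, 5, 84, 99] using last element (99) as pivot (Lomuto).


Pivot: 99
  12 <= 99: advance i (no swap)
  25 <= 99: advance i (no swap)
  85 <= 99: advance i (no swap)
  56 <= 99: advance i (no swap)
  15 <= 99: advance i (no swap)
  5 <= 99: advance i (no swap)
  84 <= 99: advance i (no swap)
Place pivot at 7: [12, 25, 85, 56, 15, 5, 84, 99]

Partitioned: [12, 25, 85, 56, 15, 5, 84, 99]


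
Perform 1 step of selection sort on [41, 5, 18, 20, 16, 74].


Initial: [41, 5, 18, 20, 16, 74]
Step 1: min=5 at 1
  Swap: [5, 41, 18, 20, 16, 74]

After 1 step: [5, 41, 18, 20, 16, 74]


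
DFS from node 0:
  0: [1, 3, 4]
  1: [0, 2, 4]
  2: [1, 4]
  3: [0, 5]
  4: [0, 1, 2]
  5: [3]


Visit 0, push [4, 3, 1]
Visit 1, push [4, 2]
Visit 2, push [4]
Visit 4, push []
Visit 3, push [5]
Visit 5, push []

DFS order: [0, 1, 2, 4, 3, 5]


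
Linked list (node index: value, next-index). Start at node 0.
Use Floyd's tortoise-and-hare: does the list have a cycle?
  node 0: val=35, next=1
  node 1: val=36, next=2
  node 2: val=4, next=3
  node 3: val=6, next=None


Floyd's tortoise (slow, +1) and hare (fast, +2):
  init: slow=0, fast=0
  step 1: slow=1, fast=2
  step 2: fast 2->3->None, no cycle

Cycle: no


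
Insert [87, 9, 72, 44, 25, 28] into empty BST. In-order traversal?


Insert 87: root
Insert 9: L from 87
Insert 72: L from 87 -> R from 9
Insert 44: L from 87 -> R from 9 -> L from 72
Insert 25: L from 87 -> R from 9 -> L from 72 -> L from 44
Insert 28: L from 87 -> R from 9 -> L from 72 -> L from 44 -> R from 25

In-order: [9, 25, 28, 44, 72, 87]


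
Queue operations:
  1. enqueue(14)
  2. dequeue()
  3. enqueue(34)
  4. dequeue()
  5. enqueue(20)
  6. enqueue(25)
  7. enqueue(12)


enqueue(14) -> [14]
dequeue()->14, []
enqueue(34) -> [34]
dequeue()->34, []
enqueue(20) -> [20]
enqueue(25) -> [20, 25]
enqueue(12) -> [20, 25, 12]

Final queue: [20, 25, 12]


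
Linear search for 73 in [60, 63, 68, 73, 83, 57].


i=0: 60!=73
i=1: 63!=73
i=2: 68!=73
i=3: 73==73 found!

Found at 3, 4 comps


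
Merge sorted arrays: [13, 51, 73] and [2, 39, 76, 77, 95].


Take 2 from B
Take 13 from A
Take 39 from B
Take 51 from A
Take 73 from A

Merged: [2, 13, 39, 51, 73, 76, 77, 95]


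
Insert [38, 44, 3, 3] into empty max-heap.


Insert 38: [38]
Insert 44: [44, 38]
Insert 3: [44, 38, 3]
Insert 3: [44, 38, 3, 3]

Final heap: [44, 38, 3, 3]


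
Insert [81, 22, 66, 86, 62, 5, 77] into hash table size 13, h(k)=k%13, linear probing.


Insert 81: h=3 -> slot 3
Insert 22: h=9 -> slot 9
Insert 66: h=1 -> slot 1
Insert 86: h=8 -> slot 8
Insert 62: h=10 -> slot 10
Insert 5: h=5 -> slot 5
Insert 77: h=12 -> slot 12

Table: [None, 66, None, 81, None, 5, None, None, 86, 22, 62, None, 77]


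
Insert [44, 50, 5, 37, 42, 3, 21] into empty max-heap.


Insert 44: [44]
Insert 50: [50, 44]
Insert 5: [50, 44, 5]
Insert 37: [50, 44, 5, 37]
Insert 42: [50, 44, 5, 37, 42]
Insert 3: [50, 44, 5, 37, 42, 3]
Insert 21: [50, 44, 21, 37, 42, 3, 5]

Final heap: [50, 44, 21, 37, 42, 3, 5]


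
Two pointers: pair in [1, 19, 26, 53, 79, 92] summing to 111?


lo=0(1)+hi=5(92)=93
lo=1(19)+hi=5(92)=111

Yes: 19+92=111


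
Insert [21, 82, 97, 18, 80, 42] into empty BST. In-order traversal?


Insert 21: root
Insert 82: R from 21
Insert 97: R from 21 -> R from 82
Insert 18: L from 21
Insert 80: R from 21 -> L from 82
Insert 42: R from 21 -> L from 82 -> L from 80

In-order: [18, 21, 42, 80, 82, 97]


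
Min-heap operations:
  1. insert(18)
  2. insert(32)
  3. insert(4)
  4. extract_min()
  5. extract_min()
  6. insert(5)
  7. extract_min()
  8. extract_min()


insert(18) -> [18]
insert(32) -> [18, 32]
insert(4) -> [4, 32, 18]
extract_min()->4, [18, 32]
extract_min()->18, [32]
insert(5) -> [5, 32]
extract_min()->5, [32]
extract_min()->32, []

Final heap: []


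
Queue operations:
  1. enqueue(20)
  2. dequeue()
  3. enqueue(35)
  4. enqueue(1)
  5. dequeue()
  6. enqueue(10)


enqueue(20) -> [20]
dequeue()->20, []
enqueue(35) -> [35]
enqueue(1) -> [35, 1]
dequeue()->35, [1]
enqueue(10) -> [1, 10]

Final queue: [1, 10]


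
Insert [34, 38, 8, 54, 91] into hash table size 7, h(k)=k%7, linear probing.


Insert 34: h=6 -> slot 6
Insert 38: h=3 -> slot 3
Insert 8: h=1 -> slot 1
Insert 54: h=5 -> slot 5
Insert 91: h=0 -> slot 0

Table: [91, 8, None, 38, None, 54, 34]


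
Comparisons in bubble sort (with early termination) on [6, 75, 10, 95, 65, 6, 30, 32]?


Algorithm: bubble sort (with early termination)
Input: [6, 75, 10, 95, 65, 6, 30, 32]
Sorted: [6, 6, 10, 30, 32, 65, 75, 95]

25


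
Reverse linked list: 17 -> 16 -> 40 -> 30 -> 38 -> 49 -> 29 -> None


Step 1: curr=17, set curr.next=prev(None) | reversed so far: 17
Step 2: curr=16, set curr.next=prev(17) | reversed so far: 16 -> 17
Step 3: curr=40, set curr.next=prev(16) | reversed so far: 40 -> 16 -> 17
Step 4: curr=30, set curr.next=prev(40) | reversed so far: 30 -> 40 -> 16 -> 17
Step 5: curr=38, set curr.next=prev(30) | reversed so far: 38 -> 30 -> 40 -> 16 -> 17
Step 6: curr=49, set curr.next=prev(38) | reversed so far: 49 -> 38 -> 30 -> 40 -> 16 -> 17
Step 7: curr=29, set curr.next=prev(49) | reversed so far: 29 -> 49 -> 38 -> 30 -> 40 -> 16 -> 17

29 -> 49 -> 38 -> 30 -> 40 -> 16 -> 17 -> None


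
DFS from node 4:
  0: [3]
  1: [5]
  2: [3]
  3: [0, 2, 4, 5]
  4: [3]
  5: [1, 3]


Visit 4, push [3]
Visit 3, push [5, 2, 0]
Visit 0, push []
Visit 2, push []
Visit 5, push [1]
Visit 1, push []

DFS order: [4, 3, 0, 2, 5, 1]


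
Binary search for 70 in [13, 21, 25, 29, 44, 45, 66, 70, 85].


Step 1: lo=0, hi=8, mid=4, val=44
Step 2: lo=5, hi=8, mid=6, val=66
Step 3: lo=7, hi=8, mid=7, val=70

Found at index 7


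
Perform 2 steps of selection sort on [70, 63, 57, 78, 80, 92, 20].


Initial: [70, 63, 57, 78, 80, 92, 20]
Step 1: min=20 at 6
  Swap: [20, 63, 57, 78, 80, 92, 70]
Step 2: min=57 at 2
  Swap: [20, 57, 63, 78, 80, 92, 70]

After 2 steps: [20, 57, 63, 78, 80, 92, 70]


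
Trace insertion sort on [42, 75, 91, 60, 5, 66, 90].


Initial: [42, 75, 91, 60, 5, 66, 90]
Insert 75: [42, 75, 91, 60, 5, 66, 90]
Insert 91: [42, 75, 91, 60, 5, 66, 90]
Insert 60: [42, 60, 75, 91, 5, 66, 90]
Insert 5: [5, 42, 60, 75, 91, 66, 90]
Insert 66: [5, 42, 60, 66, 75, 91, 90]
Insert 90: [5, 42, 60, 66, 75, 90, 91]

Sorted: [5, 42, 60, 66, 75, 90, 91]


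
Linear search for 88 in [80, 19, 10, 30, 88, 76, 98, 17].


i=0: 80!=88
i=1: 19!=88
i=2: 10!=88
i=3: 30!=88
i=4: 88==88 found!

Found at 4, 5 comps


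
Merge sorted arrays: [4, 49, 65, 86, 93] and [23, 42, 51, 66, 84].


Take 4 from A
Take 23 from B
Take 42 from B
Take 49 from A
Take 51 from B
Take 65 from A
Take 66 from B
Take 84 from B

Merged: [4, 23, 42, 49, 51, 65, 66, 84, 86, 93]


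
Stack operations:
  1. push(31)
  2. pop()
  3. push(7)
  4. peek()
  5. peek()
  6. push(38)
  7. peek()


push(31) -> [31]
pop()->31, []
push(7) -> [7]
peek()->7
peek()->7
push(38) -> [7, 38]
peek()->38

Final stack: [7, 38]


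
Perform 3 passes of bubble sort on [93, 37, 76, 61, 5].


Initial: [93, 37, 76, 61, 5]
Pass 1: [37, 76, 61, 5, 93] (4 swaps)
Pass 2: [37, 61, 5, 76, 93] (2 swaps)
Pass 3: [37, 5, 61, 76, 93] (1 swaps)

After 3 passes: [37, 5, 61, 76, 93]


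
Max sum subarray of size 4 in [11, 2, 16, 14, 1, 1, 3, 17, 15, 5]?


[0:4]: 43
[1:5]: 33
[2:6]: 32
[3:7]: 19
[4:8]: 22
[5:9]: 36
[6:10]: 40

Max: 43 at [0:4]


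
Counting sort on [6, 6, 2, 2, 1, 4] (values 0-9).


Input: [6, 6, 2, 2, 1, 4]
Counts: [0, 1, 2, 0, 1, 0, 2, 0, 0, 0]

Sorted: [1, 2, 2, 4, 6, 6]


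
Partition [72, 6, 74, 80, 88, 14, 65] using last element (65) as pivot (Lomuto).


Pivot: 65
  6 <= 65: swap -> [6, 72, 74, 80, 88, 14, 65]
  14 <= 65: swap -> [6, 14, 74, 80, 88, 72, 65]
Place pivot at 2: [6, 14, 65, 80, 88, 72, 74]

Partitioned: [6, 14, 65, 80, 88, 72, 74]


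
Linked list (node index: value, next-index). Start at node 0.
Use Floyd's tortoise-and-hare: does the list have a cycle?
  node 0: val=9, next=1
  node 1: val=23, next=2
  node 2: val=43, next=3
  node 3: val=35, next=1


Floyd's tortoise (slow, +1) and hare (fast, +2):
  init: slow=0, fast=0
  step 1: slow=1, fast=2
  step 2: slow=2, fast=1
  step 3: slow=3, fast=3
  slow == fast at node 3: cycle detected

Cycle: yes


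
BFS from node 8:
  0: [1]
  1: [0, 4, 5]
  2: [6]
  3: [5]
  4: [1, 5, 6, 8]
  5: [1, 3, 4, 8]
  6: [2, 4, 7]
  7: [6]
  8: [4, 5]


Visit 8, enqueue [4, 5]
Visit 4, enqueue [1, 6]
Visit 5, enqueue [3]
Visit 1, enqueue [0]
Visit 6, enqueue [2, 7]
Visit 3, enqueue []
Visit 0, enqueue []
Visit 2, enqueue []
Visit 7, enqueue []

BFS order: [8, 4, 5, 1, 6, 3, 0, 2, 7]


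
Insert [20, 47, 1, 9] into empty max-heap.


Insert 20: [20]
Insert 47: [47, 20]
Insert 1: [47, 20, 1]
Insert 9: [47, 20, 1, 9]

Final heap: [47, 20, 1, 9]


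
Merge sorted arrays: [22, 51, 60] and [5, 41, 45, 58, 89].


Take 5 from B
Take 22 from A
Take 41 from B
Take 45 from B
Take 51 from A
Take 58 from B
Take 60 from A

Merged: [5, 22, 41, 45, 51, 58, 60, 89]


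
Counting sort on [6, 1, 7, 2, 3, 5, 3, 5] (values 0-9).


Input: [6, 1, 7, 2, 3, 5, 3, 5]
Counts: [0, 1, 1, 2, 0, 2, 1, 1, 0, 0]

Sorted: [1, 2, 3, 3, 5, 5, 6, 7]


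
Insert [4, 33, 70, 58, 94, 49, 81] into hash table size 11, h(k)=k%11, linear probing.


Insert 4: h=4 -> slot 4
Insert 33: h=0 -> slot 0
Insert 70: h=4, 1 probes -> slot 5
Insert 58: h=3 -> slot 3
Insert 94: h=6 -> slot 6
Insert 49: h=5, 2 probes -> slot 7
Insert 81: h=4, 4 probes -> slot 8

Table: [33, None, None, 58, 4, 70, 94, 49, 81, None, None]


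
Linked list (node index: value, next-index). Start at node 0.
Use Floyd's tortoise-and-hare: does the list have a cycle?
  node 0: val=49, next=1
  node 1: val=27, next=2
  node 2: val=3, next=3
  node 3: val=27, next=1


Floyd's tortoise (slow, +1) and hare (fast, +2):
  init: slow=0, fast=0
  step 1: slow=1, fast=2
  step 2: slow=2, fast=1
  step 3: slow=3, fast=3
  slow == fast at node 3: cycle detected

Cycle: yes


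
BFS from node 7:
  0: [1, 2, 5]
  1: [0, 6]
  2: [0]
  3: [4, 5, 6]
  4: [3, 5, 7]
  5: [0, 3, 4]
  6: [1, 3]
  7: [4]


Visit 7, enqueue [4]
Visit 4, enqueue [3, 5]
Visit 3, enqueue [6]
Visit 5, enqueue [0]
Visit 6, enqueue [1]
Visit 0, enqueue [2]
Visit 1, enqueue []
Visit 2, enqueue []

BFS order: [7, 4, 3, 5, 6, 0, 1, 2]


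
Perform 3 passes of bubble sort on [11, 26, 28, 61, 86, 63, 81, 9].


Initial: [11, 26, 28, 61, 86, 63, 81, 9]
Pass 1: [11, 26, 28, 61, 63, 81, 9, 86] (3 swaps)
Pass 2: [11, 26, 28, 61, 63, 9, 81, 86] (1 swaps)
Pass 3: [11, 26, 28, 61, 9, 63, 81, 86] (1 swaps)

After 3 passes: [11, 26, 28, 61, 9, 63, 81, 86]


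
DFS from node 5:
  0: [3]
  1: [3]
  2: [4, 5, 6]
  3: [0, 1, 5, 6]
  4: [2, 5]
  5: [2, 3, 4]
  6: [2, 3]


Visit 5, push [4, 3, 2]
Visit 2, push [6, 4]
Visit 4, push []
Visit 6, push [3]
Visit 3, push [1, 0]
Visit 0, push []
Visit 1, push []

DFS order: [5, 2, 4, 6, 3, 0, 1]


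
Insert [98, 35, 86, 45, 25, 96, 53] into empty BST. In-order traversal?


Insert 98: root
Insert 35: L from 98
Insert 86: L from 98 -> R from 35
Insert 45: L from 98 -> R from 35 -> L from 86
Insert 25: L from 98 -> L from 35
Insert 96: L from 98 -> R from 35 -> R from 86
Insert 53: L from 98 -> R from 35 -> L from 86 -> R from 45

In-order: [25, 35, 45, 53, 86, 96, 98]


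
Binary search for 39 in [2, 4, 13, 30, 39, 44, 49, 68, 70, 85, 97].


Step 1: lo=0, hi=10, mid=5, val=44
Step 2: lo=0, hi=4, mid=2, val=13
Step 3: lo=3, hi=4, mid=3, val=30
Step 4: lo=4, hi=4, mid=4, val=39

Found at index 4


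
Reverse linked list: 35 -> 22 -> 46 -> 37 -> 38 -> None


Step 1: curr=35, set curr.next=prev(None) | reversed so far: 35
Step 2: curr=22, set curr.next=prev(35) | reversed so far: 22 -> 35
Step 3: curr=46, set curr.next=prev(22) | reversed so far: 46 -> 22 -> 35
Step 4: curr=37, set curr.next=prev(46) | reversed so far: 37 -> 46 -> 22 -> 35
Step 5: curr=38, set curr.next=prev(37) | reversed so far: 38 -> 37 -> 46 -> 22 -> 35

38 -> 37 -> 46 -> 22 -> 35 -> None


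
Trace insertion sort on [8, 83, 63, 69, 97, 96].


Initial: [8, 83, 63, 69, 97, 96]
Insert 83: [8, 83, 63, 69, 97, 96]
Insert 63: [8, 63, 83, 69, 97, 96]
Insert 69: [8, 63, 69, 83, 97, 96]
Insert 97: [8, 63, 69, 83, 97, 96]
Insert 96: [8, 63, 69, 83, 96, 97]

Sorted: [8, 63, 69, 83, 96, 97]


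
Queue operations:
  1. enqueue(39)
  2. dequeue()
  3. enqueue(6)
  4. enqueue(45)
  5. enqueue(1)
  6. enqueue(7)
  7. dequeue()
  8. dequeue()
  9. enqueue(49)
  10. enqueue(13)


enqueue(39) -> [39]
dequeue()->39, []
enqueue(6) -> [6]
enqueue(45) -> [6, 45]
enqueue(1) -> [6, 45, 1]
enqueue(7) -> [6, 45, 1, 7]
dequeue()->6, [45, 1, 7]
dequeue()->45, [1, 7]
enqueue(49) -> [1, 7, 49]
enqueue(13) -> [1, 7, 49, 13]

Final queue: [1, 7, 49, 13]


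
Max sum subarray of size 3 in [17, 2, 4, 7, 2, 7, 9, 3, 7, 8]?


[0:3]: 23
[1:4]: 13
[2:5]: 13
[3:6]: 16
[4:7]: 18
[5:8]: 19
[6:9]: 19
[7:10]: 18

Max: 23 at [0:3]


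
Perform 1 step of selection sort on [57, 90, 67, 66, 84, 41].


Initial: [57, 90, 67, 66, 84, 41]
Step 1: min=41 at 5
  Swap: [41, 90, 67, 66, 84, 57]

After 1 step: [41, 90, 67, 66, 84, 57]


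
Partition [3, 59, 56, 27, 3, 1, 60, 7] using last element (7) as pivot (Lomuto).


Pivot: 7
  3 <= 7: advance i (no swap)
  3 <= 7: swap -> [3, 3, 56, 27, 59, 1, 60, 7]
  1 <= 7: swap -> [3, 3, 1, 27, 59, 56, 60, 7]
Place pivot at 3: [3, 3, 1, 7, 59, 56, 60, 27]

Partitioned: [3, 3, 1, 7, 59, 56, 60, 27]


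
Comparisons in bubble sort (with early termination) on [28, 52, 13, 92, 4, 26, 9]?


Algorithm: bubble sort (with early termination)
Input: [28, 52, 13, 92, 4, 26, 9]
Sorted: [4, 9, 13, 26, 28, 52, 92]

21


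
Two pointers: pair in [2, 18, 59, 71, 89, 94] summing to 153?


lo=0(2)+hi=5(94)=96
lo=1(18)+hi=5(94)=112
lo=2(59)+hi=5(94)=153

Yes: 59+94=153


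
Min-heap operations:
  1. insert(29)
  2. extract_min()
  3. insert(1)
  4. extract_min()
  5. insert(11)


insert(29) -> [29]
extract_min()->29, []
insert(1) -> [1]
extract_min()->1, []
insert(11) -> [11]

Final heap: [11]


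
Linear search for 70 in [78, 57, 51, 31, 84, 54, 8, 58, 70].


i=0: 78!=70
i=1: 57!=70
i=2: 51!=70
i=3: 31!=70
i=4: 84!=70
i=5: 54!=70
i=6: 8!=70
i=7: 58!=70
i=8: 70==70 found!

Found at 8, 9 comps


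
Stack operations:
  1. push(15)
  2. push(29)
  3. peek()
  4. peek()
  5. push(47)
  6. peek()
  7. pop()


push(15) -> [15]
push(29) -> [15, 29]
peek()->29
peek()->29
push(47) -> [15, 29, 47]
peek()->47
pop()->47, [15, 29]

Final stack: [15, 29]


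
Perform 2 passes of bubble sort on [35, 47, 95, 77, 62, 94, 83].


Initial: [35, 47, 95, 77, 62, 94, 83]
Pass 1: [35, 47, 77, 62, 94, 83, 95] (4 swaps)
Pass 2: [35, 47, 62, 77, 83, 94, 95] (2 swaps)

After 2 passes: [35, 47, 62, 77, 83, 94, 95]


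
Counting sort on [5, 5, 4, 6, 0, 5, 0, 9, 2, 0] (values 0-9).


Input: [5, 5, 4, 6, 0, 5, 0, 9, 2, 0]
Counts: [3, 0, 1, 0, 1, 3, 1, 0, 0, 1]

Sorted: [0, 0, 0, 2, 4, 5, 5, 5, 6, 9]


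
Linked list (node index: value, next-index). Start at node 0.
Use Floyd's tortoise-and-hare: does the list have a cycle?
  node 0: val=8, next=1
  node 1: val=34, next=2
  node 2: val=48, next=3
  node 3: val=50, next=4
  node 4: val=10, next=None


Floyd's tortoise (slow, +1) and hare (fast, +2):
  init: slow=0, fast=0
  step 1: slow=1, fast=2
  step 2: slow=2, fast=4
  step 3: fast -> None, no cycle

Cycle: no


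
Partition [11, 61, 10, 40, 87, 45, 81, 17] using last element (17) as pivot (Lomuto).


Pivot: 17
  11 <= 17: advance i (no swap)
  10 <= 17: swap -> [11, 10, 61, 40, 87, 45, 81, 17]
Place pivot at 2: [11, 10, 17, 40, 87, 45, 81, 61]

Partitioned: [11, 10, 17, 40, 87, 45, 81, 61]


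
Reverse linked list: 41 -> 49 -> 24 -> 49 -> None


Step 1: curr=41, set curr.next=prev(None) | reversed so far: 41
Step 2: curr=49, set curr.next=prev(41) | reversed so far: 49 -> 41
Step 3: curr=24, set curr.next=prev(49) | reversed so far: 24 -> 49 -> 41
Step 4: curr=49, set curr.next=prev(24) | reversed so far: 49 -> 24 -> 49 -> 41

49 -> 24 -> 49 -> 41 -> None


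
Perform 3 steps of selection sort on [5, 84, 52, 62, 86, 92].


Initial: [5, 84, 52, 62, 86, 92]
Step 1: min=5 at 0
  Swap: [5, 84, 52, 62, 86, 92]
Step 2: min=52 at 2
  Swap: [5, 52, 84, 62, 86, 92]
Step 3: min=62 at 3
  Swap: [5, 52, 62, 84, 86, 92]

After 3 steps: [5, 52, 62, 84, 86, 92]


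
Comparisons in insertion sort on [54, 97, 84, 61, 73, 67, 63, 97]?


Algorithm: insertion sort
Input: [54, 97, 84, 61, 73, 67, 63, 97]
Sorted: [54, 61, 63, 67, 73, 84, 97, 97]

19


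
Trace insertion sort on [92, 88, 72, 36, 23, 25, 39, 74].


Initial: [92, 88, 72, 36, 23, 25, 39, 74]
Insert 88: [88, 92, 72, 36, 23, 25, 39, 74]
Insert 72: [72, 88, 92, 36, 23, 25, 39, 74]
Insert 36: [36, 72, 88, 92, 23, 25, 39, 74]
Insert 23: [23, 36, 72, 88, 92, 25, 39, 74]
Insert 25: [23, 25, 36, 72, 88, 92, 39, 74]
Insert 39: [23, 25, 36, 39, 72, 88, 92, 74]
Insert 74: [23, 25, 36, 39, 72, 74, 88, 92]

Sorted: [23, 25, 36, 39, 72, 74, 88, 92]


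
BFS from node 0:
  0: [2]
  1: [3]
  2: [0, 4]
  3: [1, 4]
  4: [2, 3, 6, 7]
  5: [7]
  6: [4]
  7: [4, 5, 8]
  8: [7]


Visit 0, enqueue [2]
Visit 2, enqueue [4]
Visit 4, enqueue [3, 6, 7]
Visit 3, enqueue [1]
Visit 6, enqueue []
Visit 7, enqueue [5, 8]
Visit 1, enqueue []
Visit 5, enqueue []
Visit 8, enqueue []

BFS order: [0, 2, 4, 3, 6, 7, 1, 5, 8]


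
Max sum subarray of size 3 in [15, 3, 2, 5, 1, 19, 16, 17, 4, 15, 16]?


[0:3]: 20
[1:4]: 10
[2:5]: 8
[3:6]: 25
[4:7]: 36
[5:8]: 52
[6:9]: 37
[7:10]: 36
[8:11]: 35

Max: 52 at [5:8]


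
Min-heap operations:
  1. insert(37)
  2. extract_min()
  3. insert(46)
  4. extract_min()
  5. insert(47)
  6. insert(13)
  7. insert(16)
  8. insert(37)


insert(37) -> [37]
extract_min()->37, []
insert(46) -> [46]
extract_min()->46, []
insert(47) -> [47]
insert(13) -> [13, 47]
insert(16) -> [13, 47, 16]
insert(37) -> [13, 37, 16, 47]

Final heap: [13, 37, 16, 47]
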